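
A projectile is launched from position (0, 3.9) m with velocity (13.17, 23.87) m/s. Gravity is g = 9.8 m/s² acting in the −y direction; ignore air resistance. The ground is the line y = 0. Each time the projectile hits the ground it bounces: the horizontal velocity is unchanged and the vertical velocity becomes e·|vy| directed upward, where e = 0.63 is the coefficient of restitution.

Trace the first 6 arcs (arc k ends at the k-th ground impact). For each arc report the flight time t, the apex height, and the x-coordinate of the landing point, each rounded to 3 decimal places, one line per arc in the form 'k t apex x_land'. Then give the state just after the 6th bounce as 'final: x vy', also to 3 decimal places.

Arc 1: start y=3.900, vy=23.870 → t=5.030, apex=32.970, x_land=66.241, impact vy=-25.421
  bounce: vy ← 0.63·25.421 = 16.015
Arc 2: start y=0.000, vy=16.015 → t=3.268, apex=13.086, x_land=109.285, impact vy=-16.015
  bounce: vy ← 0.63·16.015 = 10.090
Arc 3: start y=0.000, vy=10.090 → t=2.059, apex=5.194, x_land=136.404, impact vy=-10.090
  bounce: vy ← 0.63·10.090 = 6.356
Arc 4: start y=0.000, vy=6.356 → t=1.297, apex=2.061, x_land=153.488, impact vy=-6.356
  bounce: vy ← 0.63·6.356 = 4.005
Arc 5: start y=0.000, vy=4.005 → t=0.817, apex=0.818, x_land=164.251, impact vy=-4.005
  bounce: vy ← 0.63·4.005 = 2.523
Arc 6: start y=0.000, vy=2.523 → t=0.515, apex=0.325, x_land=171.032, impact vy=-2.523
  bounce: vy ← 0.63·2.523 = 1.589

1 5.030 32.970 66.241
2 3.268 13.086 109.285
3 2.059 5.194 136.404
4 1.297 2.061 153.488
5 0.817 0.818 164.251
6 0.515 0.325 171.032
final: 171.032 1.589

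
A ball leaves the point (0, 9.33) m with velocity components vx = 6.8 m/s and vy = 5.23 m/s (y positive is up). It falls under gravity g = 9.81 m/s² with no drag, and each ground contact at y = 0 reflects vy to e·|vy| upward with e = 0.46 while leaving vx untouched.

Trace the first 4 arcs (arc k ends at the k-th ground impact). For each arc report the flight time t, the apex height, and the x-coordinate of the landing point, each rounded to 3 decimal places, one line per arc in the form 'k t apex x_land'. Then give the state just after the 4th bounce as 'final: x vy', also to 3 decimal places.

Arc 1: start y=9.330, vy=5.230 → t=2.012, apex=10.724, x_land=13.680, impact vy=-14.505
  bounce: vy ← 0.46·14.505 = 6.672
Arc 2: start y=0.000, vy=6.672 → t=1.360, apex=2.269, x_land=22.930, impact vy=-6.672
  bounce: vy ← 0.46·6.672 = 3.069
Arc 3: start y=0.000, vy=3.069 → t=0.626, apex=0.480, x_land=27.186, impact vy=-3.069
  bounce: vy ← 0.46·3.069 = 1.412
Arc 4: start y=0.000, vy=1.412 → t=0.288, apex=0.102, x_land=29.143, impact vy=-1.412
  bounce: vy ← 0.46·1.412 = 0.649

1 2.012 10.724 13.680
2 1.360 2.269 22.930
3 0.626 0.480 27.186
4 0.288 0.102 29.143
final: 29.143 0.649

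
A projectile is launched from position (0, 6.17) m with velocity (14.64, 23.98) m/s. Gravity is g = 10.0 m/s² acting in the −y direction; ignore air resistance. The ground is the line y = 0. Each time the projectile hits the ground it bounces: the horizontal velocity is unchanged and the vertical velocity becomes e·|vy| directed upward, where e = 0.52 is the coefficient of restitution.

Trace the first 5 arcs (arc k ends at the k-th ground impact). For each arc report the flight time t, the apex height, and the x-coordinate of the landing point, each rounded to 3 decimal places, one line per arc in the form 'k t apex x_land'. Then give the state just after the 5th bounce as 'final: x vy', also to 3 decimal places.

Arc 1: start y=6.170, vy=23.980 → t=5.041, apex=34.922, x_land=73.797, impact vy=-26.428
  bounce: vy ← 0.52·26.428 = 13.743
Arc 2: start y=0.000, vy=13.743 → t=2.749, apex=9.443, x_land=114.036, impact vy=-13.743
  bounce: vy ← 0.52·13.743 = 7.146
Arc 3: start y=0.000, vy=7.146 → t=1.429, apex=2.553, x_land=134.959, impact vy=-7.146
  bounce: vy ← 0.52·7.146 = 3.716
Arc 4: start y=0.000, vy=3.716 → t=0.743, apex=0.690, x_land=145.840, impact vy=-3.716
  bounce: vy ← 0.52·3.716 = 1.932
Arc 5: start y=0.000, vy=1.932 → t=0.386, apex=0.187, x_land=151.498, impact vy=-1.932
  bounce: vy ← 0.52·1.932 = 1.005

1 5.041 34.922 73.797
2 2.749 9.443 114.036
3 1.429 2.553 134.959
4 0.743 0.690 145.840
5 0.386 0.187 151.498
final: 151.498 1.005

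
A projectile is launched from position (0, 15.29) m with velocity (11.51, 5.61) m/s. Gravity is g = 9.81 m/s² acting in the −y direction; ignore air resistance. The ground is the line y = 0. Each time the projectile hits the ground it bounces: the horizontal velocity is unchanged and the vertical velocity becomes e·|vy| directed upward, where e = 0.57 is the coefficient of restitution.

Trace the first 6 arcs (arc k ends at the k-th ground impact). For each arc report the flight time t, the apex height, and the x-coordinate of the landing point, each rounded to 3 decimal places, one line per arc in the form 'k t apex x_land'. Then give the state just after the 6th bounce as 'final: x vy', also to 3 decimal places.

Arc 1: start y=15.290, vy=5.610 → t=2.428, apex=16.894, x_land=27.943, impact vy=-18.206
  bounce: vy ← 0.57·18.206 = 10.377
Arc 2: start y=0.000, vy=10.377 → t=2.116, apex=5.489, x_land=52.295, impact vy=-10.377
  bounce: vy ← 0.57·10.377 = 5.915
Arc 3: start y=0.000, vy=5.915 → t=1.206, apex=1.783, x_land=66.175, impact vy=-5.915
  bounce: vy ← 0.57·5.915 = 3.372
Arc 4: start y=0.000, vy=3.372 → t=0.687, apex=0.579, x_land=74.087, impact vy=-3.372
  bounce: vy ← 0.57·3.372 = 1.922
Arc 5: start y=0.000, vy=1.922 → t=0.392, apex=0.188, x_land=78.597, impact vy=-1.922
  bounce: vy ← 0.57·1.922 = 1.095
Arc 6: start y=0.000, vy=1.095 → t=0.223, apex=0.061, x_land=81.167, impact vy=-1.095
  bounce: vy ← 0.57·1.095 = 0.624

1 2.428 16.894 27.943
2 2.116 5.489 52.295
3 1.206 1.783 66.175
4 0.687 0.579 74.087
5 0.392 0.188 78.597
6 0.223 0.061 81.167
final: 81.167 0.624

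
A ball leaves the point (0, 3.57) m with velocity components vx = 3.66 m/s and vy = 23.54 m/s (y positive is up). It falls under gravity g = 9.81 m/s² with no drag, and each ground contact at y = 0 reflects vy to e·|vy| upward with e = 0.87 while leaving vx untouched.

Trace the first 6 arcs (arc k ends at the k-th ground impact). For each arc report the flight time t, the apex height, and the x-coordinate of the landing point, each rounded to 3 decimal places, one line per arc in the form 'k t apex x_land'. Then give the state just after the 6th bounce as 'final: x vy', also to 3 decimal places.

Arc 1: start y=3.570, vy=23.540 → t=4.946, apex=31.813, x_land=18.104, impact vy=-24.983
  bounce: vy ← 0.87·24.983 = 21.736
Arc 2: start y=0.000, vy=21.736 → t=4.431, apex=24.079, x_land=34.322, impact vy=-21.736
  bounce: vy ← 0.87·21.736 = 18.910
Arc 3: start y=0.000, vy=18.910 → t=3.855, apex=18.226, x_land=48.432, impact vy=-18.910
  bounce: vy ← 0.87·18.910 = 16.452
Arc 4: start y=0.000, vy=16.452 → t=3.354, apex=13.795, x_land=60.708, impact vy=-16.452
  bounce: vy ← 0.87·16.452 = 14.313
Arc 5: start y=0.000, vy=14.313 → t=2.918, apex=10.441, x_land=71.388, impact vy=-14.313
  bounce: vy ← 0.87·14.313 = 12.452
Arc 6: start y=0.000, vy=12.452 → t=2.539, apex=7.903, x_land=80.680, impact vy=-12.452
  bounce: vy ← 0.87·12.452 = 10.833

1 4.946 31.813 18.104
2 4.431 24.079 34.322
3 3.855 18.226 48.432
4 3.354 13.795 60.708
5 2.918 10.441 71.388
6 2.539 7.903 80.680
final: 80.680 10.833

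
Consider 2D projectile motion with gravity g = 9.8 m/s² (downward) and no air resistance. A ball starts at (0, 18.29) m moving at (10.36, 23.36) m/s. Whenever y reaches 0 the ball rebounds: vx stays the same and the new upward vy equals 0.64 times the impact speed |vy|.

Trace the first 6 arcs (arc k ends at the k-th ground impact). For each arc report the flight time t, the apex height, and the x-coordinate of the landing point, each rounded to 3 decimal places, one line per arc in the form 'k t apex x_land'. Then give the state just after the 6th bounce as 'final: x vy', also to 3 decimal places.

1 5.452 46.131 56.483
2 3.927 18.895 97.171
3 2.514 7.740 123.211
4 1.609 3.170 139.877
5 1.030 1.298 150.544
6 0.659 0.532 157.370
final: 157.370 2.066

Arc 1: start y=18.290, vy=23.360 → t=5.452, apex=46.131, x_land=56.483, impact vy=-30.069
  bounce: vy ← 0.64·30.069 = 19.244
Arc 2: start y=0.000, vy=19.244 → t=3.927, apex=18.895, x_land=97.171, impact vy=-19.244
  bounce: vy ← 0.64·19.244 = 12.316
Arc 3: start y=0.000, vy=12.316 → t=2.514, apex=7.740, x_land=123.211, impact vy=-12.316
  bounce: vy ← 0.64·12.316 = 7.883
Arc 4: start y=0.000, vy=7.883 → t=1.609, apex=3.170, x_land=139.877, impact vy=-7.883
  bounce: vy ← 0.64·7.883 = 5.045
Arc 5: start y=0.000, vy=5.045 → t=1.030, apex=1.298, x_land=150.544, impact vy=-5.045
  bounce: vy ← 0.64·5.045 = 3.229
Arc 6: start y=0.000, vy=3.229 → t=0.659, apex=0.532, x_land=157.370, impact vy=-3.229
  bounce: vy ← 0.64·3.229 = 2.066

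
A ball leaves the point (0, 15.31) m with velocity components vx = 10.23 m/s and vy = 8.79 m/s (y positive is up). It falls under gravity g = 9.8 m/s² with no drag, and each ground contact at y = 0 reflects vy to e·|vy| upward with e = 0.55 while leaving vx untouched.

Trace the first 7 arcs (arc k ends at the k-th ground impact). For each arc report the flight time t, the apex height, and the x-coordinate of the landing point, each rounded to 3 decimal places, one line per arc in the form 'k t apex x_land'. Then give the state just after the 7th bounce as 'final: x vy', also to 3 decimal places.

1 2.879 19.252 29.453
2 2.180 5.824 51.759
3 1.199 1.762 64.027
4 0.660 0.533 70.774
5 0.363 0.161 74.485
6 0.200 0.049 76.526
7 0.110 0.015 77.649
final: 77.649 0.296

Arc 1: start y=15.310, vy=8.790 → t=2.879, apex=19.252, x_land=29.453, impact vy=-19.425
  bounce: vy ← 0.55·19.425 = 10.684
Arc 2: start y=0.000, vy=10.684 → t=2.180, apex=5.824, x_land=51.759, impact vy=-10.684
  bounce: vy ← 0.55·10.684 = 5.876
Arc 3: start y=0.000, vy=5.876 → t=1.199, apex=1.762, x_land=64.027, impact vy=-5.876
  bounce: vy ← 0.55·5.876 = 3.232
Arc 4: start y=0.000, vy=3.232 → t=0.660, apex=0.533, x_land=70.774, impact vy=-3.232
  bounce: vy ← 0.55·3.232 = 1.778
Arc 5: start y=0.000, vy=1.778 → t=0.363, apex=0.161, x_land=74.485, impact vy=-1.778
  bounce: vy ← 0.55·1.778 = 0.978
Arc 6: start y=0.000, vy=0.978 → t=0.200, apex=0.049, x_land=76.526, impact vy=-0.978
  bounce: vy ← 0.55·0.978 = 0.538
Arc 7: start y=0.000, vy=0.538 → t=0.110, apex=0.015, x_land=77.649, impact vy=-0.538
  bounce: vy ← 0.55·0.538 = 0.296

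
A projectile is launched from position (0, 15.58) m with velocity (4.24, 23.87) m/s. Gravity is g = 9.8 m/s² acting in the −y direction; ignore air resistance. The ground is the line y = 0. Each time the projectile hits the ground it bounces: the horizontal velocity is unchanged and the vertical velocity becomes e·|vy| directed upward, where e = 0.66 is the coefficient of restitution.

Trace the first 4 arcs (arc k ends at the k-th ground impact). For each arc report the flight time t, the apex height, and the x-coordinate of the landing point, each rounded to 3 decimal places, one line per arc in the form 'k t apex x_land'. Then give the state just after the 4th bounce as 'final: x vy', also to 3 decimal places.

1 5.454 44.650 23.127
2 3.985 19.450 40.021
3 2.630 8.472 51.172
4 1.736 3.691 58.531
final: 58.531 5.613

Arc 1: start y=15.580, vy=23.870 → t=5.454, apex=44.650, x_land=23.127, impact vy=-29.583
  bounce: vy ← 0.66·29.583 = 19.525
Arc 2: start y=0.000, vy=19.525 → t=3.985, apex=19.450, x_land=40.021, impact vy=-19.525
  bounce: vy ← 0.66·19.525 = 12.886
Arc 3: start y=0.000, vy=12.886 → t=2.630, apex=8.472, x_land=51.172, impact vy=-12.886
  bounce: vy ← 0.66·12.886 = 8.505
Arc 4: start y=0.000, vy=8.505 → t=1.736, apex=3.691, x_land=58.531, impact vy=-8.505
  bounce: vy ← 0.66·8.505 = 5.613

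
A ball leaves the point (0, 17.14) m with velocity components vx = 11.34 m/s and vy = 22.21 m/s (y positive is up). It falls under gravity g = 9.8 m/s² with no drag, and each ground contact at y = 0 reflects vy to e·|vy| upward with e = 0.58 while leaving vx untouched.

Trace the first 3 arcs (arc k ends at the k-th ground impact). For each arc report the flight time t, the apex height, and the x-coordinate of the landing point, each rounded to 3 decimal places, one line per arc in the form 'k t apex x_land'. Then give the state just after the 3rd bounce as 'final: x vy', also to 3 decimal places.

1 5.205 42.308 59.022
2 3.409 14.232 97.674
3 1.977 4.788 120.093
final: 120.093 5.619

Arc 1: start y=17.140, vy=22.210 → t=5.205, apex=42.308, x_land=59.022, impact vy=-28.796
  bounce: vy ← 0.58·28.796 = 16.702
Arc 2: start y=0.000, vy=16.702 → t=3.409, apex=14.232, x_land=97.674, impact vy=-16.702
  bounce: vy ← 0.58·16.702 = 9.687
Arc 3: start y=0.000, vy=9.687 → t=1.977, apex=4.788, x_land=120.093, impact vy=-9.687
  bounce: vy ← 0.58·9.687 = 5.619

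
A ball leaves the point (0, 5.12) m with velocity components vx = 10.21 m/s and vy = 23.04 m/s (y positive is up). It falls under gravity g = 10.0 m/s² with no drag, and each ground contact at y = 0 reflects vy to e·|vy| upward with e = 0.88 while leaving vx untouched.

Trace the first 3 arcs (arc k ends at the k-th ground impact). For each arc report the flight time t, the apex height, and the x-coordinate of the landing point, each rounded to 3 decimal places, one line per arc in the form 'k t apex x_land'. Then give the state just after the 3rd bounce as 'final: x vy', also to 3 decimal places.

1 4.820 31.662 49.217
2 4.429 24.519 94.436
3 3.897 18.988 134.229
final: 134.229 17.149

Arc 1: start y=5.120, vy=23.040 → t=4.820, apex=31.662, x_land=49.217, impact vy=-25.164
  bounce: vy ← 0.88·25.164 = 22.145
Arc 2: start y=0.000, vy=22.145 → t=4.429, apex=24.519, x_land=94.436, impact vy=-22.145
  bounce: vy ← 0.88·22.145 = 19.487
Arc 3: start y=0.000, vy=19.487 → t=3.897, apex=18.988, x_land=134.229, impact vy=-19.487
  bounce: vy ← 0.88·19.487 = 17.149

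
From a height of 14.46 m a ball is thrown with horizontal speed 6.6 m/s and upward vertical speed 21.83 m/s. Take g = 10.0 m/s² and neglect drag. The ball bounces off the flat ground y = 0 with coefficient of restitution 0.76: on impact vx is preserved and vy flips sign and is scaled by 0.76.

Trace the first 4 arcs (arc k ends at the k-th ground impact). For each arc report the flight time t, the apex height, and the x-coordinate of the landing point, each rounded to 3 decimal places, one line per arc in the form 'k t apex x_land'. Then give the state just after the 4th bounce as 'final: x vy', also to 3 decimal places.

Arc 1: start y=14.460, vy=21.830 → t=4.950, apex=38.287, x_land=32.671, impact vy=-27.672
  bounce: vy ← 0.76·27.672 = 21.031
Arc 2: start y=0.000, vy=21.031 → t=4.206, apex=22.115, x_land=60.432, impact vy=-21.031
  bounce: vy ← 0.76·21.031 = 15.983
Arc 3: start y=0.000, vy=15.983 → t=3.197, apex=12.774, x_land=81.530, impact vy=-15.983
  bounce: vy ← 0.76·15.983 = 12.147
Arc 4: start y=0.000, vy=12.147 → t=2.429, apex=7.378, x_land=97.565, impact vy=-12.147
  bounce: vy ← 0.76·12.147 = 9.232

1 4.950 38.287 32.671
2 4.206 22.115 60.432
3 3.197 12.774 81.530
4 2.429 7.378 97.565
final: 97.565 9.232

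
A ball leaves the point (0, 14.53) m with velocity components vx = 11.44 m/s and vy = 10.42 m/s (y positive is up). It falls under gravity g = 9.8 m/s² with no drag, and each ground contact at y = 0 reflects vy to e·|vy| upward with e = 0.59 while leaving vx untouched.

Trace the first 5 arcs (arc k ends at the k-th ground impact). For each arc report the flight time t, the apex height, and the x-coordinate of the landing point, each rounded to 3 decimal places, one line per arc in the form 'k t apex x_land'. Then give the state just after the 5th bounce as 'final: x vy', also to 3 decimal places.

1 3.087 20.070 35.316
2 2.388 6.986 62.636
3 1.409 2.432 78.755
4 0.831 0.847 88.265
5 0.490 0.295 93.876
final: 93.876 1.418

Arc 1: start y=14.530, vy=10.420 → t=3.087, apex=20.070, x_land=35.316, impact vy=-19.833
  bounce: vy ← 0.59·19.833 = 11.702
Arc 2: start y=0.000, vy=11.702 → t=2.388, apex=6.986, x_land=62.636, impact vy=-11.702
  bounce: vy ← 0.59·11.702 = 6.904
Arc 3: start y=0.000, vy=6.904 → t=1.409, apex=2.432, x_land=78.755, impact vy=-6.904
  bounce: vy ← 0.59·6.904 = 4.073
Arc 4: start y=0.000, vy=4.073 → t=0.831, apex=0.847, x_land=88.265, impact vy=-4.073
  bounce: vy ← 0.59·4.073 = 2.403
Arc 5: start y=0.000, vy=2.403 → t=0.490, apex=0.295, x_land=93.876, impact vy=-2.403
  bounce: vy ← 0.59·2.403 = 1.418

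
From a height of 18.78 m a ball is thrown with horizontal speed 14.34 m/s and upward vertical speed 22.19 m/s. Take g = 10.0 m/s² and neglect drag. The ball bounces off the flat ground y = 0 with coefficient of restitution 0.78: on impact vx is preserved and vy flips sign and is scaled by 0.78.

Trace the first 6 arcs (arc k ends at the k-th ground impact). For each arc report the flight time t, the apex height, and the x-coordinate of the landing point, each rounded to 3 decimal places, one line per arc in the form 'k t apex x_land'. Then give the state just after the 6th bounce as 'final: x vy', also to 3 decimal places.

1 5.165 43.400 74.069
2 4.596 26.404 139.976
3 3.585 16.064 191.383
4 2.796 9.774 231.481
5 2.181 5.946 262.758
6 1.701 3.618 287.153
final: 287.153 6.635

Arc 1: start y=18.780, vy=22.190 → t=5.165, apex=43.400, x_land=74.069, impact vy=-29.462
  bounce: vy ← 0.78·29.462 = 22.980
Arc 2: start y=0.000, vy=22.980 → t=4.596, apex=26.404, x_land=139.976, impact vy=-22.980
  bounce: vy ← 0.78·22.980 = 17.925
Arc 3: start y=0.000, vy=17.925 → t=3.585, apex=16.064, x_land=191.383, impact vy=-17.925
  bounce: vy ← 0.78·17.925 = 13.981
Arc 4: start y=0.000, vy=13.981 → t=2.796, apex=9.774, x_land=231.481, impact vy=-13.981
  bounce: vy ← 0.78·13.981 = 10.905
Arc 5: start y=0.000, vy=10.905 → t=2.181, apex=5.946, x_land=262.758, impact vy=-10.905
  bounce: vy ← 0.78·10.905 = 8.506
Arc 6: start y=0.000, vy=8.506 → t=1.701, apex=3.618, x_land=287.153, impact vy=-8.506
  bounce: vy ← 0.78·8.506 = 6.635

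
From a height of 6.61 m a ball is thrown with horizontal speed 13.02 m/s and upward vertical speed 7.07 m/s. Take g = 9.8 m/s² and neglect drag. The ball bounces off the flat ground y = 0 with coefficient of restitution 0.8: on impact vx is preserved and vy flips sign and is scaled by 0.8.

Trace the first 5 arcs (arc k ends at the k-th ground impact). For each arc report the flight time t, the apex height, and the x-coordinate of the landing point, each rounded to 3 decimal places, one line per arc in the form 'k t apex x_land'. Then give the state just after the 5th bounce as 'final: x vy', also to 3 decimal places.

1 2.089 9.160 27.195
2 2.188 5.863 55.678
3 1.750 3.752 78.464
4 1.400 2.401 96.694
5 1.120 1.537 111.277
final: 111.277 4.391

Arc 1: start y=6.610, vy=7.070 → t=2.089, apex=9.160, x_land=27.195, impact vy=-13.399
  bounce: vy ← 0.8·13.399 = 10.719
Arc 2: start y=0.000, vy=10.719 → t=2.188, apex=5.863, x_land=55.678, impact vy=-10.719
  bounce: vy ← 0.8·10.719 = 8.576
Arc 3: start y=0.000, vy=8.576 → t=1.750, apex=3.752, x_land=78.464, impact vy=-8.576
  bounce: vy ← 0.8·8.576 = 6.860
Arc 4: start y=0.000, vy=6.860 → t=1.400, apex=2.401, x_land=96.694, impact vy=-6.860
  bounce: vy ← 0.8·6.860 = 5.488
Arc 5: start y=0.000, vy=5.488 → t=1.120, apex=1.537, x_land=111.277, impact vy=-5.488
  bounce: vy ← 0.8·5.488 = 4.391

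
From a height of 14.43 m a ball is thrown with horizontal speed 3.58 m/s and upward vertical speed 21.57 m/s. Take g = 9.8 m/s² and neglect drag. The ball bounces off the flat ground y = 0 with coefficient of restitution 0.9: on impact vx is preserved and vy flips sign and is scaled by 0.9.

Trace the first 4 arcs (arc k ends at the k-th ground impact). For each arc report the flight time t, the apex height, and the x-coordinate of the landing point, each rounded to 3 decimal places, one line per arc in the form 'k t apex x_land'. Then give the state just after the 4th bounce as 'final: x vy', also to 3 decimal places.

Arc 1: start y=14.430, vy=21.570 → t=4.992, apex=38.168, x_land=17.871, impact vy=-27.351
  bounce: vy ← 0.9·27.351 = 24.616
Arc 2: start y=0.000, vy=24.616 → t=5.024, apex=30.916, x_land=35.856, impact vy=-24.616
  bounce: vy ← 0.9·24.616 = 22.155
Arc 3: start y=0.000, vy=22.155 → t=4.521, apex=25.042, x_land=52.042, impact vy=-22.155
  bounce: vy ← 0.9·22.155 = 19.939
Arc 4: start y=0.000, vy=19.939 → t=4.069, apex=20.284, x_land=66.610, impact vy=-19.939
  bounce: vy ← 0.9·19.939 = 17.945

1 4.992 38.168 17.871
2 5.024 30.916 35.856
3 4.521 25.042 52.042
4 4.069 20.284 66.610
final: 66.610 17.945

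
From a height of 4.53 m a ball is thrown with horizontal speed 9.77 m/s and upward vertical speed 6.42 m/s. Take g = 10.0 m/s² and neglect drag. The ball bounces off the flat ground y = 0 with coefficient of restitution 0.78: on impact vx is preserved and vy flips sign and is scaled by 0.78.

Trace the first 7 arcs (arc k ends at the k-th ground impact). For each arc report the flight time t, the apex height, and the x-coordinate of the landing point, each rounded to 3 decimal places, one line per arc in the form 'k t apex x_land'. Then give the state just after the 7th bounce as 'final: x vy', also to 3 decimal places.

Arc 1: start y=4.530, vy=6.420 → t=1.790, apex=6.591, x_land=17.489, impact vy=-11.481
  bounce: vy ← 0.78·11.481 = 8.955
Arc 2: start y=0.000, vy=8.955 → t=1.791, apex=4.010, x_land=34.988, impact vy=-8.955
  bounce: vy ← 0.78·8.955 = 6.985
Arc 3: start y=0.000, vy=6.985 → t=1.397, apex=2.440, x_land=48.637, impact vy=-6.985
  bounce: vy ← 0.78·6.985 = 5.448
Arc 4: start y=0.000, vy=5.448 → t=1.090, apex=1.484, x_land=59.283, impact vy=-5.448
  bounce: vy ← 0.78·5.448 = 4.250
Arc 5: start y=0.000, vy=4.250 → t=0.850, apex=0.903, x_land=67.587, impact vy=-4.250
  bounce: vy ← 0.78·4.250 = 3.315
Arc 6: start y=0.000, vy=3.315 → t=0.663, apex=0.549, x_land=74.064, impact vy=-3.315
  bounce: vy ← 0.78·3.315 = 2.586
Arc 7: start y=0.000, vy=2.586 → t=0.517, apex=0.334, x_land=79.116, impact vy=-2.586
  bounce: vy ← 0.78·2.586 = 2.017

1 1.790 6.591 17.489
2 1.791 4.010 34.988
3 1.397 2.440 48.637
4 1.090 1.484 59.283
5 0.850 0.903 67.587
6 0.663 0.549 74.064
7 0.517 0.334 79.116
final: 79.116 2.017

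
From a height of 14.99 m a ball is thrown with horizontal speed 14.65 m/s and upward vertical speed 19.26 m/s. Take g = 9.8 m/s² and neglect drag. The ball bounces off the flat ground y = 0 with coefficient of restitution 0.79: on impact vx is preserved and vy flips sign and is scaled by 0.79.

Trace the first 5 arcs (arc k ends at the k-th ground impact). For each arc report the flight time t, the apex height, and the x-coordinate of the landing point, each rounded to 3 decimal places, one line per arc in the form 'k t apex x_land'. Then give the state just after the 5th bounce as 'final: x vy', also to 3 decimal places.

1 4.596 33.916 67.334
2 4.157 21.167 128.232
3 3.284 13.210 176.341
4 2.594 8.245 214.347
5 2.049 5.145 244.371
final: 244.371 7.934

Arc 1: start y=14.990, vy=19.260 → t=4.596, apex=33.916, x_land=67.334, impact vy=-25.783
  bounce: vy ← 0.79·25.783 = 20.368
Arc 2: start y=0.000, vy=20.368 → t=4.157, apex=21.167, x_land=128.232, impact vy=-20.368
  bounce: vy ← 0.79·20.368 = 16.091
Arc 3: start y=0.000, vy=16.091 → t=3.284, apex=13.210, x_land=176.341, impact vy=-16.091
  bounce: vy ← 0.79·16.091 = 12.712
Arc 4: start y=0.000, vy=12.712 → t=2.594, apex=8.245, x_land=214.347, impact vy=-12.712
  bounce: vy ← 0.79·12.712 = 10.042
Arc 5: start y=0.000, vy=10.042 → t=2.049, apex=5.145, x_land=244.371, impact vy=-10.042
  bounce: vy ← 0.79·10.042 = 7.934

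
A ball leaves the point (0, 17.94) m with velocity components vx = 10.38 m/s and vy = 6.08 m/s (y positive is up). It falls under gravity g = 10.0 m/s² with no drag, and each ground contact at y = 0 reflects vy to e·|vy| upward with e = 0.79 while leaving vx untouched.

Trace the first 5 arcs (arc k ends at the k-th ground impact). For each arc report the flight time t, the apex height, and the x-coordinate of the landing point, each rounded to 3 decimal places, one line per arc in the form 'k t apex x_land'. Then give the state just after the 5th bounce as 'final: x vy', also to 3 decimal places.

1 2.597 19.788 26.961
2 3.143 12.350 59.588
3 2.483 7.708 85.363
4 1.962 4.810 105.725
5 1.550 3.002 121.811
final: 121.811 6.121

Arc 1: start y=17.940, vy=6.080 → t=2.597, apex=19.788, x_land=26.961, impact vy=-19.894
  bounce: vy ← 0.79·19.894 = 15.716
Arc 2: start y=0.000, vy=15.716 → t=3.143, apex=12.350, x_land=59.588, impact vy=-15.716
  bounce: vy ← 0.79·15.716 = 12.416
Arc 3: start y=0.000, vy=12.416 → t=2.483, apex=7.708, x_land=85.363, impact vy=-12.416
  bounce: vy ← 0.79·12.416 = 9.808
Arc 4: start y=0.000, vy=9.808 → t=1.962, apex=4.810, x_land=105.725, impact vy=-9.808
  bounce: vy ← 0.79·9.808 = 7.749
Arc 5: start y=0.000, vy=7.749 → t=1.550, apex=3.002, x_land=121.811, impact vy=-7.749
  bounce: vy ← 0.79·7.749 = 6.121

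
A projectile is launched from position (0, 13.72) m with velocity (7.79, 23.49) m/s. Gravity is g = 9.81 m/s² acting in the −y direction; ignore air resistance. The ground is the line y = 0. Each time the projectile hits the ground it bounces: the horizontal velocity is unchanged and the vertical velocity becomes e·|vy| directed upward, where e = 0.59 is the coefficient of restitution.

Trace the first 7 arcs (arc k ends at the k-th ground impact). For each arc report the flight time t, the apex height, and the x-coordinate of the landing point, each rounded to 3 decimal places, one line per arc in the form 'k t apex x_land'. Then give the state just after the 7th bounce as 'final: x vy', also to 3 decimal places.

1 5.315 41.843 41.406
2 3.446 14.566 68.254
3 2.033 5.070 84.094
4 1.200 1.765 93.440
5 0.708 0.614 98.954
6 0.418 0.214 102.207
7 0.246 0.074 104.127
final: 104.127 0.713

Arc 1: start y=13.720, vy=23.490 → t=5.315, apex=41.843, x_land=41.406, impact vy=-28.653
  bounce: vy ← 0.59·28.653 = 16.905
Arc 2: start y=0.000, vy=16.905 → t=3.446, apex=14.566, x_land=68.254, impact vy=-16.905
  bounce: vy ← 0.59·16.905 = 9.974
Arc 3: start y=0.000, vy=9.974 → t=2.033, apex=5.070, x_land=84.094, impact vy=-9.974
  bounce: vy ← 0.59·9.974 = 5.885
Arc 4: start y=0.000, vy=5.885 → t=1.200, apex=1.765, x_land=93.440, impact vy=-5.885
  bounce: vy ← 0.59·5.885 = 3.472
Arc 5: start y=0.000, vy=3.472 → t=0.708, apex=0.614, x_land=98.954, impact vy=-3.472
  bounce: vy ← 0.59·3.472 = 2.048
Arc 6: start y=0.000, vy=2.048 → t=0.418, apex=0.214, x_land=102.207, impact vy=-2.048
  bounce: vy ← 0.59·2.048 = 1.209
Arc 7: start y=0.000, vy=1.209 → t=0.246, apex=0.074, x_land=104.127, impact vy=-1.209
  bounce: vy ← 0.59·1.209 = 0.713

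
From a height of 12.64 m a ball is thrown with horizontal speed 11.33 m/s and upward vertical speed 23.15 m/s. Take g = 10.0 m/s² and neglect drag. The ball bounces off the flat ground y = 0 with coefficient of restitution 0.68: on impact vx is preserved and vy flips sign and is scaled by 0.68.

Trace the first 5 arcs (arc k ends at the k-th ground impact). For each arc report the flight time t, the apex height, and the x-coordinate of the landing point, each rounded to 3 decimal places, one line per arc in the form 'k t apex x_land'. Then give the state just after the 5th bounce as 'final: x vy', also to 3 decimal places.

1 5.123 39.436 58.048
2 3.819 18.235 101.323
3 2.597 8.432 130.749
4 1.766 3.899 150.759
5 1.201 1.803 164.366
final: 164.366 4.083

Arc 1: start y=12.640, vy=23.150 → t=5.123, apex=39.436, x_land=58.048, impact vy=-28.084
  bounce: vy ← 0.68·28.084 = 19.097
Arc 2: start y=0.000, vy=19.097 → t=3.819, apex=18.235, x_land=101.323, impact vy=-19.097
  bounce: vy ← 0.68·19.097 = 12.986
Arc 3: start y=0.000, vy=12.986 → t=2.597, apex=8.432, x_land=130.749, impact vy=-12.986
  bounce: vy ← 0.68·12.986 = 8.831
Arc 4: start y=0.000, vy=8.831 → t=1.766, apex=3.899, x_land=150.759, impact vy=-8.831
  bounce: vy ← 0.68·8.831 = 6.005
Arc 5: start y=0.000, vy=6.005 → t=1.201, apex=1.803, x_land=164.366, impact vy=-6.005
  bounce: vy ← 0.68·6.005 = 4.083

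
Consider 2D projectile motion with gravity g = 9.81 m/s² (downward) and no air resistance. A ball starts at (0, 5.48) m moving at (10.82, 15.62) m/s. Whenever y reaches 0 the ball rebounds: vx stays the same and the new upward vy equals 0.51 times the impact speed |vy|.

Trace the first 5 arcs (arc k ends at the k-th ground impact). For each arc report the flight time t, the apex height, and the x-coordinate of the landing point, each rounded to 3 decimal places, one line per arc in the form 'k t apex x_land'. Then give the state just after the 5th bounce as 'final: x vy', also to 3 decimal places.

Arc 1: start y=5.480, vy=15.620 → t=3.503, apex=17.915, x_land=37.907, impact vy=-18.748
  bounce: vy ← 0.51·18.748 = 9.562
Arc 2: start y=0.000, vy=9.562 → t=1.949, apex=4.660, x_land=58.999, impact vy=-9.562
  bounce: vy ← 0.51·9.562 = 4.876
Arc 3: start y=0.000, vy=4.876 → t=0.994, apex=1.212, x_land=69.756, impact vy=-4.876
  bounce: vy ← 0.51·4.876 = 2.487
Arc 4: start y=0.000, vy=2.487 → t=0.507, apex=0.315, x_land=75.242, impact vy=-2.487
  bounce: vy ← 0.51·2.487 = 1.268
Arc 5: start y=0.000, vy=1.268 → t=0.259, apex=0.082, x_land=78.040, impact vy=-1.268
  bounce: vy ← 0.51·1.268 = 0.647

1 3.503 17.915 37.907
2 1.949 4.660 58.999
3 0.994 1.212 69.756
4 0.507 0.315 75.242
5 0.259 0.082 78.040
final: 78.040 0.647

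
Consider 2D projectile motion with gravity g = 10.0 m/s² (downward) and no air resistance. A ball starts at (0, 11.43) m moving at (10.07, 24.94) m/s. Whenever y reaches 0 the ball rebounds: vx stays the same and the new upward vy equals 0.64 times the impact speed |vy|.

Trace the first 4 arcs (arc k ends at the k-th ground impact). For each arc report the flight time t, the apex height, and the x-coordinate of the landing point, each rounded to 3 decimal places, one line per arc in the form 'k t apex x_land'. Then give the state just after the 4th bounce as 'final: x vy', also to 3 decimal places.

1 5.411 42.530 54.484
2 3.733 17.420 92.077
3 2.389 7.135 116.136
4 1.529 2.923 131.534
final: 131.534 4.893

Arc 1: start y=11.430, vy=24.940 → t=5.411, apex=42.530, x_land=54.484, impact vy=-29.165
  bounce: vy ← 0.64·29.165 = 18.666
Arc 2: start y=0.000, vy=18.666 → t=3.733, apex=17.420, x_land=92.077, impact vy=-18.666
  bounce: vy ← 0.64·18.666 = 11.946
Arc 3: start y=0.000, vy=11.946 → t=2.389, apex=7.135, x_land=116.136, impact vy=-11.946
  bounce: vy ← 0.64·11.946 = 7.645
Arc 4: start y=0.000, vy=7.645 → t=1.529, apex=2.923, x_land=131.534, impact vy=-7.645
  bounce: vy ← 0.64·7.645 = 4.893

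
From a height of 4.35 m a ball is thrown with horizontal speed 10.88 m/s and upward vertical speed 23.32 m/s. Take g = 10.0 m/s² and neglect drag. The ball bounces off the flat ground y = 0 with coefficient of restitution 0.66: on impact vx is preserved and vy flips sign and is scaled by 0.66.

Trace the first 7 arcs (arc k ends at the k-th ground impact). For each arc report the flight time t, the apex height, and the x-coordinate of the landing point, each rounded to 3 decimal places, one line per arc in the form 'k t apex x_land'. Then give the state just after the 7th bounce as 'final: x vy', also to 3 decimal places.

1 4.844 31.541 52.699
2 3.315 13.739 88.769
3 2.188 5.985 112.576
4 1.444 2.607 128.289
5 0.953 1.136 138.659
6 0.629 0.495 145.503
7 0.415 0.215 150.020
final: 150.020 1.370

Arc 1: start y=4.350, vy=23.320 → t=4.844, apex=31.541, x_land=52.699, impact vy=-25.116
  bounce: vy ← 0.66·25.116 = 16.577
Arc 2: start y=0.000, vy=16.577 → t=3.315, apex=13.739, x_land=88.769, impact vy=-16.577
  bounce: vy ← 0.66·16.577 = 10.941
Arc 3: start y=0.000, vy=10.941 → t=2.188, apex=5.985, x_land=112.576, impact vy=-10.941
  bounce: vy ← 0.66·10.941 = 7.221
Arc 4: start y=0.000, vy=7.221 → t=1.444, apex=2.607, x_land=128.289, impact vy=-7.221
  bounce: vy ← 0.66·7.221 = 4.766
Arc 5: start y=0.000, vy=4.766 → t=0.953, apex=1.136, x_land=138.659, impact vy=-4.766
  bounce: vy ← 0.66·4.766 = 3.145
Arc 6: start y=0.000, vy=3.145 → t=0.629, apex=0.495, x_land=145.503, impact vy=-3.145
  bounce: vy ← 0.66·3.145 = 2.076
Arc 7: start y=0.000, vy=2.076 → t=0.415, apex=0.215, x_land=150.020, impact vy=-2.076
  bounce: vy ← 0.66·2.076 = 1.370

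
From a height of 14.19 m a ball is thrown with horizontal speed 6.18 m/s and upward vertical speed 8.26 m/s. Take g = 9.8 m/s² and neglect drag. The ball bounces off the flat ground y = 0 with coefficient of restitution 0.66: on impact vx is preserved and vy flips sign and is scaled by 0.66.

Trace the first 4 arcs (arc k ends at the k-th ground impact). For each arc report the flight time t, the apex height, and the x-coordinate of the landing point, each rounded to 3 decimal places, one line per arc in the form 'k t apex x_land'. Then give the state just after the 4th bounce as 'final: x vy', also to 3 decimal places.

1 2.742 17.671 16.945
2 2.507 7.697 32.436
3 1.654 3.353 42.661
4 1.092 1.461 49.409
final: 49.409 3.531

Arc 1: start y=14.190, vy=8.260 → t=2.742, apex=17.671, x_land=16.945, impact vy=-18.611
  bounce: vy ← 0.66·18.611 = 12.283
Arc 2: start y=0.000, vy=12.283 → t=2.507, apex=7.697, x_land=32.436, impact vy=-12.283
  bounce: vy ← 0.66·12.283 = 8.107
Arc 3: start y=0.000, vy=8.107 → t=1.654, apex=3.353, x_land=42.661, impact vy=-8.107
  bounce: vy ← 0.66·8.107 = 5.350
Arc 4: start y=0.000, vy=5.350 → t=1.092, apex=1.461, x_land=49.409, impact vy=-5.350
  bounce: vy ← 0.66·5.350 = 3.531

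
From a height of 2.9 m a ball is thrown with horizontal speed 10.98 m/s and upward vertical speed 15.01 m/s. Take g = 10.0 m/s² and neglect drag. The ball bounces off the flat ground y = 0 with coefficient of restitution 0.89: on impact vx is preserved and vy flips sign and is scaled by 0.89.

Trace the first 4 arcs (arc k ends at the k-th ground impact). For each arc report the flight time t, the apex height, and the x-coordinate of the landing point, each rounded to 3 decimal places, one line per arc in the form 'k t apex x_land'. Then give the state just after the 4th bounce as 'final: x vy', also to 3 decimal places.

Arc 1: start y=2.900, vy=15.010 → t=3.184, apex=14.165, x_land=34.962, impact vy=-16.832
  bounce: vy ← 0.89·16.832 = 14.980
Arc 2: start y=0.000, vy=14.980 → t=2.996, apex=11.220, x_land=67.858, impact vy=-14.980
  bounce: vy ← 0.89·14.980 = 13.332
Arc 3: start y=0.000, vy=13.332 → t=2.666, apex=8.887, x_land=97.136, impact vy=-13.332
  bounce: vy ← 0.89·13.332 = 11.866
Arc 4: start y=0.000, vy=11.866 → t=2.373, apex=7.040, x_land=123.193, impact vy=-11.866
  bounce: vy ← 0.89·11.866 = 10.560

1 3.184 14.165 34.962
2 2.996 11.220 67.858
3 2.666 8.887 97.136
4 2.373 7.040 123.193
final: 123.193 10.560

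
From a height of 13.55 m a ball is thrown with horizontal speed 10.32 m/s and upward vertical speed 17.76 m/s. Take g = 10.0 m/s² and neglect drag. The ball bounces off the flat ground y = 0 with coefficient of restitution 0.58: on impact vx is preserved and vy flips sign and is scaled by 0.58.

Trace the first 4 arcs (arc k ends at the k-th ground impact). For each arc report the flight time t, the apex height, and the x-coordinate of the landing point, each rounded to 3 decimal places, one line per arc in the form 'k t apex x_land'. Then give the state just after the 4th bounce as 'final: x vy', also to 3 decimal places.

1 4.198 29.321 43.319
2 2.809 9.864 72.309
3 1.629 3.318 89.123
4 0.945 1.116 98.875
final: 98.875 2.740

Arc 1: start y=13.550, vy=17.760 → t=4.198, apex=29.321, x_land=43.319, impact vy=-24.216
  bounce: vy ← 0.58·24.216 = 14.045
Arc 2: start y=0.000, vy=14.045 → t=2.809, apex=9.864, x_land=72.309, impact vy=-14.045
  bounce: vy ← 0.58·14.045 = 8.146
Arc 3: start y=0.000, vy=8.146 → t=1.629, apex=3.318, x_land=89.123, impact vy=-8.146
  bounce: vy ← 0.58·8.146 = 4.725
Arc 4: start y=0.000, vy=4.725 → t=0.945, apex=1.116, x_land=98.875, impact vy=-4.725
  bounce: vy ← 0.58·4.725 = 2.740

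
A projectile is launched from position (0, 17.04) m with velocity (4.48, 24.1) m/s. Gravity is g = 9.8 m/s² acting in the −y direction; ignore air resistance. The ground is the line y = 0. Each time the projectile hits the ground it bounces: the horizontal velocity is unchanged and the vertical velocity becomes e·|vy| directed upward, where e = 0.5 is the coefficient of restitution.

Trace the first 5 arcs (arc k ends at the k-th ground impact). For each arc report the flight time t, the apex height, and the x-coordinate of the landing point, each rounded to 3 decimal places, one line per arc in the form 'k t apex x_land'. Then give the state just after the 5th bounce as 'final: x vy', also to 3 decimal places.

1 5.545 46.673 24.844
2 3.086 11.668 38.670
3 1.543 2.917 45.583
4 0.772 0.729 49.040
5 0.386 0.182 50.768
final: 50.768 0.945

Arc 1: start y=17.040, vy=24.100 → t=5.545, apex=46.673, x_land=24.844, impact vy=-30.246
  bounce: vy ← 0.5·30.246 = 15.123
Arc 2: start y=0.000, vy=15.123 → t=3.086, apex=11.668, x_land=38.670, impact vy=-15.123
  bounce: vy ← 0.5·15.123 = 7.561
Arc 3: start y=0.000, vy=7.561 → t=1.543, apex=2.917, x_land=45.583, impact vy=-7.561
  bounce: vy ← 0.5·7.561 = 3.781
Arc 4: start y=0.000, vy=3.781 → t=0.772, apex=0.729, x_land=49.040, impact vy=-3.781
  bounce: vy ← 0.5·3.781 = 1.890
Arc 5: start y=0.000, vy=1.890 → t=0.386, apex=0.182, x_land=50.768, impact vy=-1.890
  bounce: vy ← 0.5·1.890 = 0.945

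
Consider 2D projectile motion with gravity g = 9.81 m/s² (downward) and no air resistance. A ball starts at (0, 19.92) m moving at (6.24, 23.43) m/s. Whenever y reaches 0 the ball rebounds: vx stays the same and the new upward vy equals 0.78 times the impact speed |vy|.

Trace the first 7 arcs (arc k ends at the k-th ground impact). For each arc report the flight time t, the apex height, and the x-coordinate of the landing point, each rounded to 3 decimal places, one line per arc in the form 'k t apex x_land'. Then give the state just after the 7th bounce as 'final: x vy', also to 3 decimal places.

1 5.513 47.900 34.403
2 4.875 29.142 64.823
3 3.802 17.730 88.551
4 2.966 10.787 107.058
5 2.313 6.563 121.494
6 1.804 3.993 132.754
7 1.407 2.429 141.537
final: 141.537 5.385

Arc 1: start y=19.920, vy=23.430 → t=5.513, apex=47.900, x_land=34.403, impact vy=-30.656
  bounce: vy ← 0.78·30.656 = 23.912
Arc 2: start y=0.000, vy=23.912 → t=4.875, apex=29.142, x_land=64.823, impact vy=-23.912
  bounce: vy ← 0.78·23.912 = 18.651
Arc 3: start y=0.000, vy=18.651 → t=3.802, apex=17.730, x_land=88.551, impact vy=-18.651
  bounce: vy ← 0.78·18.651 = 14.548
Arc 4: start y=0.000, vy=14.548 → t=2.966, apex=10.787, x_land=107.058, impact vy=-14.548
  bounce: vy ← 0.78·14.548 = 11.347
Arc 5: start y=0.000, vy=11.347 → t=2.313, apex=6.563, x_land=121.494, impact vy=-11.347
  bounce: vy ← 0.78·11.347 = 8.851
Arc 6: start y=0.000, vy=8.851 → t=1.804, apex=3.993, x_land=132.754, impact vy=-8.851
  bounce: vy ← 0.78·8.851 = 6.904
Arc 7: start y=0.000, vy=6.904 → t=1.407, apex=2.429, x_land=141.537, impact vy=-6.904
  bounce: vy ← 0.78·6.904 = 5.385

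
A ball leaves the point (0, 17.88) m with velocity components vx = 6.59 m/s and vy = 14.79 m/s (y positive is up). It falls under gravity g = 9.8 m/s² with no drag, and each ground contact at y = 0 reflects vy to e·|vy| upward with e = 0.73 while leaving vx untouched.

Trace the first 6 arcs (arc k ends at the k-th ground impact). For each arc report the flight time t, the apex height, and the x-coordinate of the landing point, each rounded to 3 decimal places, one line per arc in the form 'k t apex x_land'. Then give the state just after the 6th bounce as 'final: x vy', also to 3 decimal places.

1 3.944 29.040 25.989
2 3.554 15.476 49.412
3 2.595 8.247 66.510
4 1.894 4.395 78.992
5 1.383 2.342 88.104
6 1.009 1.248 94.756
final: 94.756 3.610

Arc 1: start y=17.880, vy=14.790 → t=3.944, apex=29.040, x_land=25.989, impact vy=-23.858
  bounce: vy ← 0.73·23.858 = 17.416
Arc 2: start y=0.000, vy=17.416 → t=3.554, apex=15.476, x_land=49.412, impact vy=-17.416
  bounce: vy ← 0.73·17.416 = 12.714
Arc 3: start y=0.000, vy=12.714 → t=2.595, apex=8.247, x_land=66.510, impact vy=-12.714
  bounce: vy ← 0.73·12.714 = 9.281
Arc 4: start y=0.000, vy=9.281 → t=1.894, apex=4.395, x_land=78.992, impact vy=-9.281
  bounce: vy ← 0.73·9.281 = 6.775
Arc 5: start y=0.000, vy=6.775 → t=1.383, apex=2.342, x_land=88.104, impact vy=-6.775
  bounce: vy ← 0.73·6.775 = 4.946
Arc 6: start y=0.000, vy=4.946 → t=1.009, apex=1.248, x_land=94.756, impact vy=-4.946
  bounce: vy ← 0.73·4.946 = 3.610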